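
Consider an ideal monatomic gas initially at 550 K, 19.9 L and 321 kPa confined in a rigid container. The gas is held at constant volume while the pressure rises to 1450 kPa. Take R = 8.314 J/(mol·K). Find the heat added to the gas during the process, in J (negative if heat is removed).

n = P₁V₁/(RT₁) = 321×19.9/(8.314×550) = 1.40 mol.
Isochoric: V stays 19.9 L; P/T = const ⇒ T₂ = 2480 K, P₂ = 1450 kPa.
W = 0 (no volume change).
ΔU = nCvΔT = 1.40×12.5×(2480−550) = 33700 J.
Q = ΔU = 33700 J.

33700 J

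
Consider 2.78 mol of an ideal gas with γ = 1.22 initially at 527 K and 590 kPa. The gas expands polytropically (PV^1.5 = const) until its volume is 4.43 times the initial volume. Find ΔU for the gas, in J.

V₁ = nRT₁/P₁ = 2.78×8.314×527/590 = 20.6 L.
Polytropic n=1.5: T₂ = T₁(V₁/V₂)^(n−1) = 527×(0.226)^0.50 = 250 K; P₂ = P₁(V₁/V₂)^n = 63.3 kPa.
For an ideal gas ΔU = nCvΔT with Cv = R/(γ−1) = 37.8 J/(mol·K).
ΔU = 2.78×37.8×(250−527) = -29100 J.

-29100 J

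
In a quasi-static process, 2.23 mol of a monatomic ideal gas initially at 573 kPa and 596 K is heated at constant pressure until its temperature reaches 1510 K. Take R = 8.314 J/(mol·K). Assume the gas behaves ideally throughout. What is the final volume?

V₁ = nRT₁/P₁ = 2.23×8.314×596/573 = 19.3 L.
Isobaric: P stays 573 kPa; V/T = const ⇒ T₂ = 1510 K, V₂ = 48.9 L.

48.9 L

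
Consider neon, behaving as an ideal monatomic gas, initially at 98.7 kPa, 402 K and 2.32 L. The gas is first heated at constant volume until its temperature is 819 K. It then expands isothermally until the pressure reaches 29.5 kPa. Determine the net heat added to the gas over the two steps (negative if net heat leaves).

1250 J

n = P₁V₁/(RT₁) = 98.7×2.32/(8.314×402) = 0.0685 mol.
Step 1 — Isochoric: V stays 2.32 L; P/T = const ⇒ T₂ = 819 K, P₂ = 201 kPa.
W = 0 (no volume change).
ΔU = nCvΔT = 0.0685×12.5×(819−402) = 356 J.
Q = ΔU = 356 J.
State after step 1: P = 201 kPa, V = 2.32 L, T = 819 K.
Step 2 — Isothermal: T stays 819 K; PV = const ⇒ V₂ = 15.8 L, P₂ = 29.5 kPa.
ΔU = 0 (ideal gas, T constant).
W = nRT ln(V₂/V₁) = 0.0685×8.314×819×ln(6.82) = 895 J.
Q = ΔU + W = 895 J.
Net over both steps: W = 895 J, Q = 1250 J, ΔU = 356 J.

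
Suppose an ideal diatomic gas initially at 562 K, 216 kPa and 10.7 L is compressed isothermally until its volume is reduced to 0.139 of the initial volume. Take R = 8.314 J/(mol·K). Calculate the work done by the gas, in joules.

n = P₁V₁/(RT₁) = 216×10.7/(8.314×562) = 0.495 mol.
Isothermal: T stays 562 K; PV = const ⇒ V₂ = 1.49 L, P₂ = 1550 kPa.
W = nRT ln(V₂/V₁) = 0.495×8.314×562×ln(0.139) = -4560 J.

-4560 J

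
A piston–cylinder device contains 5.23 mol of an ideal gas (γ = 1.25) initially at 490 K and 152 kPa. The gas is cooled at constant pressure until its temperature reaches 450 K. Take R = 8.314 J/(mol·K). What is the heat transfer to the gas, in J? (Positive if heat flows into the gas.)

-8700 J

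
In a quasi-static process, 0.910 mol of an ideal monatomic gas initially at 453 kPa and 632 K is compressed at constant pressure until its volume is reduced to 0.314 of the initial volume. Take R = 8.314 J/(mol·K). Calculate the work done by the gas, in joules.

V₁ = nRT₁/P₁ = 0.910×8.314×632/453 = 10.6 L.
Isobaric: P stays 453 kPa; V/T = const ⇒ T₂ = 198 K, V₂ = 3.31 L.
W = PΔV = 453×(3.31−10.6) kPa·L = -3280 J.

-3280 J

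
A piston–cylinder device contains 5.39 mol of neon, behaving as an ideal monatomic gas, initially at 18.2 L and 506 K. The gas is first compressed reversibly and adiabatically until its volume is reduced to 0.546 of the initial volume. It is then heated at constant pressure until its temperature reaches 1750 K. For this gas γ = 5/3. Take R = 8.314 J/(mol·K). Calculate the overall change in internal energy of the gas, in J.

83600 J

P₁ = nRT₁/V₁ = 5.39×8.314×506/18.2 = 1250 kPa.
Step 1 — Adiabatic: TV^(γ−1) = const ⇒ T₂ = 506×(1.83)^0.667 = 757 K; PV^γ = const ⇒ P₂ = 3420 kPa.
ΔU = nCvΔT = 5.39×12.5×(757−506) = 16900 J.
Q = 0 for an adiabatic process, so W = −ΔU = -16900 J.
State after step 1: P = 3420 kPa, V = 9.94 L, T = 757 K.
Step 2 — Isobaric: P stays 3420 kPa; V/T = const ⇒ T₂ = 1750 K, V₂ = 23.0 L.
W = PΔV = 3420×(23.0−9.94) kPa·L = 44500 J.
ΔU = nCvΔT = 5.39×12.5×(1750−757) = 66700 J.
Q = ΔU + W = nCpΔT = 111000 J.
Net over both steps: W = 27600 J, Q = 111000 J, ΔU = 83600 J.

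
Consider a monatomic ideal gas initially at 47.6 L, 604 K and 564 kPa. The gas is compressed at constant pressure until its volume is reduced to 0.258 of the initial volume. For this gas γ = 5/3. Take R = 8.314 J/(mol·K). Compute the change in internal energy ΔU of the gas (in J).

n = P₁V₁/(RT₁) = 564×47.6/(8.314×604) = 5.35 mol.
Isobaric: P stays 564 kPa; V/T = const ⇒ T₂ = 156 K, V₂ = 12.3 L.
For an ideal gas ΔU = nCvΔT with Cv = (3/2)R = 12.5 J/(mol·K).
ΔU = 5.35×12.5×(156−604) = -29900 J.

-29900 J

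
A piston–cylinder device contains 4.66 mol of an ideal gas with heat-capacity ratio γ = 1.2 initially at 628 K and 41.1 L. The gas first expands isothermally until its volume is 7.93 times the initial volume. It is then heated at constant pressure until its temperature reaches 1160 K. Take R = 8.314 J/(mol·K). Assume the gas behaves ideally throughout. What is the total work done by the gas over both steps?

71000 J

P₁ = nRT₁/V₁ = 4.66×8.314×628/41.1 = 592 kPa.
Step 1 — Isothermal: T stays 628 K; PV = const ⇒ V₂ = 326 L, P₂ = 74.7 kPa.
ΔU = 0 (ideal gas, T constant).
W = nRT ln(V₂/V₁) = 4.66×8.314×628×ln(7.93) = 50400 J.
Q = ΔU + W = 50400 J.
State after step 1: P = 74.7 kPa, V = 326 L, T = 628 K.
Step 2 — Isobaric: P stays 74.7 kPa; V/T = const ⇒ T₂ = 1160 K, V₂ = 602 L.
W = PΔV = 74.7×(602−326) kPa·L = 20600 J.
ΔU = nCvΔT = 4.66×41.6×(1160−628) = 103000 J.
Q = ΔU + W = nCpΔT = 124000 J.
Net over both steps: W = 71000 J, Q = 174000 J, ΔU = 103000 J.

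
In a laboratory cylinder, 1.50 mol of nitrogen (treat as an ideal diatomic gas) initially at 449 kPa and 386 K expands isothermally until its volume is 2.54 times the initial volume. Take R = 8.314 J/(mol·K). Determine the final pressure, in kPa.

V₁ = nRT₁/P₁ = 1.50×8.314×386/449 = 10.7 L.
Isothermal: T stays 386 K; PV = const ⇒ V₂ = 27.2 L, P₂ = 177 kPa.

177 kPa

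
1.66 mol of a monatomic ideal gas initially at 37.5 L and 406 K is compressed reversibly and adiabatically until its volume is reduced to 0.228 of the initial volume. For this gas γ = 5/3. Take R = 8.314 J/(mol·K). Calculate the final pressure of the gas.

P₁ = nRT₁/V₁ = 1.66×8.314×406/37.5 = 149 kPa.
Adiabatic: TV^(γ−1) = const ⇒ T₂ = 406×(4.39)^0.667 = 1090 K; PV^γ = const ⇒ P₂ = 1760 kPa.

1760 kPa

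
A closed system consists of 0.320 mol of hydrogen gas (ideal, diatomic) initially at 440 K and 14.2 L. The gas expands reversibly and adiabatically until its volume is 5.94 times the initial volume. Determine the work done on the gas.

-1490 J

P₁ = nRT₁/V₁ = 0.320×8.314×440/14.2 = 82.4 kPa.
Adiabatic: TV^(γ−1) = const ⇒ T₂ = 440×(0.168)^0.400 = 216 K; PV^γ = const ⇒ P₂ = 6.80 kPa.
ΔU = nCvΔT = 0.320×20.8×(216−440) = -1490 J.
Q = 0 for an adiabatic process, so W = −ΔU = 1490 J.
Work done on the gas = −W_by = -1490 J.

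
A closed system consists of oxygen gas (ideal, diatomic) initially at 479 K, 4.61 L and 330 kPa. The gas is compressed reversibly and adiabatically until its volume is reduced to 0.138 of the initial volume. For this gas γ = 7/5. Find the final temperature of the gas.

1060 K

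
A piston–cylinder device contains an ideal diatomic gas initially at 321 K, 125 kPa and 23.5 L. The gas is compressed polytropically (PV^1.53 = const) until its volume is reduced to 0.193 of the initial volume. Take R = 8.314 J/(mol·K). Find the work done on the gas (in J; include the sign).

n = P₁V₁/(RT₁) = 125×23.5/(8.314×321) = 1.10 mol.
Polytropic n=1.53: T₂ = T₁(V₁/V₂)^(n−1) = 321×(5.18)^0.53 = 768 K; P₂ = P₁(V₁/V₂)^n = 1550 kPa.
W = (P₁V₁−P₂V₂)/(n−1) = (125×23.5−1550×4.54)/0.53 = -7710 J.
Work done on the gas = −W_by = 7710 J.

7710 J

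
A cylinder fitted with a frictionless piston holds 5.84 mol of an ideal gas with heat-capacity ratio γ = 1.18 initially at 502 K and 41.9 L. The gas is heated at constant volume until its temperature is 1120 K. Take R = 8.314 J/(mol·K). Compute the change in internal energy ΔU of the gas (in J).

167000 J

P₁ = nRT₁/V₁ = 5.84×8.314×502/41.9 = 582 kPa.
Isochoric: V stays 41.9 L; P/T = const ⇒ T₂ = 1120 K, P₂ = 1300 kPa.
For an ideal gas ΔU = nCvΔT with Cv = R/(γ−1) = 46.2 J/(mol·K).
ΔU = 5.84×46.2×(1120−502) = 167000 J.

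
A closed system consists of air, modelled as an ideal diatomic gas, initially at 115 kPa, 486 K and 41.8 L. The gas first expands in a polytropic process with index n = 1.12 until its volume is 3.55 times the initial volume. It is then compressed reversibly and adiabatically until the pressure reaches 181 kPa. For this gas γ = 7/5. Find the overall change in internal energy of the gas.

n = P₁V₁/(RT₁) = 115×41.8/(8.314×486) = 1.19 mol.
Step 1 — Polytropic n=1.12: T₂ = T₁(V₁/V₂)^(n−1) = 486×(0.282)^0.12 = 417 K; P₂ = P₁(V₁/V₂)^n = 27.8 kPa.
W = (P₁V₁−P₂V₂)/(n−1) = (115×41.8−27.8×148)/0.12 = 5650 J.
ΔU = nCvΔT = 1.19×20.8×(417−486) = -1690 J.
Q = ΔU + W = 3950 J.
State after step 1: P = 27.8 kPa, V = 148 L, T = 417 K.
Step 2 — Adiabatic: T₂/T₁ = (P₂/P₁)^((γ−1)/γ) ⇒ T₂ = 417×(6.50)^0.286 = 713 K; V₂ = 39.0 L.
ΔU = nCvΔT = 1.19×20.8×(713−417) = 7300 J.
Q = 0 for an adiabatic process, so W = −ΔU = -7300 J.
Net over both steps: W = -1650 J, Q = 3950 J, ΔU = 5610 J.

5610 J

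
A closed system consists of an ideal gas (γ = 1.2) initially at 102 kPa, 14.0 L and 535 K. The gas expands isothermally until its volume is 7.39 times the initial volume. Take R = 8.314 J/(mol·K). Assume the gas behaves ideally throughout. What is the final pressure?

Isothermal: T stays 535 K; PV = const ⇒ V₂ = 103 L, P₂ = 13.8 kPa.

13.8 kPa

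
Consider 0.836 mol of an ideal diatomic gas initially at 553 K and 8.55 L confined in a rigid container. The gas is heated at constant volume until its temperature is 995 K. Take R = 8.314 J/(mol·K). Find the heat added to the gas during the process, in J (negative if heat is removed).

P₁ = nRT₁/V₁ = 0.836×8.314×553/8.55 = 450 kPa.
Isochoric: V stays 8.55 L; P/T = const ⇒ T₂ = 995 K, P₂ = 809 kPa.
W = 0 (no volume change).
ΔU = nCvΔT = 0.836×20.8×(995−553) = 7680 J.
Q = ΔU = 7680 J.

7680 J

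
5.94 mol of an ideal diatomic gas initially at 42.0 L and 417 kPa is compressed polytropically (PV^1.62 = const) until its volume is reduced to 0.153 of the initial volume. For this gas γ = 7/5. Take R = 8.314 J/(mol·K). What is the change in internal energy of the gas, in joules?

T₁ = P₁V₁/(nR) = 417×42.0/(5.94×8.314) = 355 K.
Polytropic n=1.62: T₂ = T₁(V₁/V₂)^(n−1) = 355×(6.54)^0.62 = 1140 K; P₂ = P₁(V₁/V₂)^n = 8730 kPa.
For an ideal gas ΔU = nCvΔT with Cv = (5/2)R = 20.8 J/(mol·K).
ΔU = 5.94×20.8×(1140−355) = 96400 J.

96400 J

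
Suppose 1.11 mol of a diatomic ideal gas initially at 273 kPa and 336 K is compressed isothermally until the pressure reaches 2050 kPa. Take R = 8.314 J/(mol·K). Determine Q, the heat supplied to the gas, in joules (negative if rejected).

-6250 J

V₁ = nRT₁/P₁ = 1.11×8.314×336/273 = 11.4 L.
Isothermal: T stays 336 K; PV = const ⇒ V₂ = 1.51 L, P₂ = 2050 kPa.
ΔU = 0 (ideal gas, T constant).
W = nRT ln(V₂/V₁) = 1.11×8.314×336×ln(0.133) = -6250 J.
Q = ΔU + W = -6250 J.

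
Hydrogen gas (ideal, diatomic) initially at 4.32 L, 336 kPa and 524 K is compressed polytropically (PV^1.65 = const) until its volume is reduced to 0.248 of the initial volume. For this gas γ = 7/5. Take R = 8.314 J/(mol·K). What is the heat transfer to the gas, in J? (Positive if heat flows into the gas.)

n = P₁V₁/(RT₁) = 336×4.32/(8.314×524) = 0.333 mol.
Polytropic n=1.65: T₂ = T₁(V₁/V₂)^(n−1) = 524×(4.03)^0.65 = 1300 K; P₂ = P₁(V₁/V₂)^n = 3350 kPa.
W = (P₁V₁−P₂V₂)/(n−1) = (336×4.32−3350×1.07)/0.65 = -3290 J.
ΔU = nCvΔT = 0.333×20.8×(1300−524) = 5350 J.
Q = ΔU + W = 2060 J.

2060 J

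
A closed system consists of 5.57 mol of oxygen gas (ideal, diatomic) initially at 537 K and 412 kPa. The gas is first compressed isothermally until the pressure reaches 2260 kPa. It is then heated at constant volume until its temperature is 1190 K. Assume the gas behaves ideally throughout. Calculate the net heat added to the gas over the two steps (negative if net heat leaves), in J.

V₁ = nRT₁/P₁ = 5.57×8.314×537/412 = 60.4 L.
Step 1 — Isothermal: T stays 537 K; PV = const ⇒ V₂ = 11.0 L, P₂ = 2260 kPa.
ΔU = 0 (ideal gas, T constant).
W = nRT ln(V₂/V₁) = 5.57×8.314×537×ln(0.182) = -42300 J.
Q = ΔU + W = -42300 J.
State after step 1: P = 2260 kPa, V = 11.0 L, T = 537 K.
Step 2 — Isochoric: V stays 11.0 L; P/T = const ⇒ T₂ = 1190 K, P₂ = 5010 kPa.
W = 0 (no volume change).
ΔU = nCvΔT = 5.57×20.8×(1190−537) = 75600 J.
Q = ΔU = 75600 J.
Net over both steps: W = -42300 J, Q = 33300 J, ΔU = 75600 J.

33300 J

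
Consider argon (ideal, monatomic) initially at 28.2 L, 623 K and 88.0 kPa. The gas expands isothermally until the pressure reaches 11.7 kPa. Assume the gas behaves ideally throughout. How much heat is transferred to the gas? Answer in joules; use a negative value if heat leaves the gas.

5010 J

n = P₁V₁/(RT₁) = 88.0×28.2/(8.314×623) = 0.479 mol.
Isothermal: T stays 623 K; PV = const ⇒ V₂ = 212 L, P₂ = 11.7 kPa.
ΔU = 0 (ideal gas, T constant).
W = nRT ln(V₂/V₁) = 0.479×8.314×623×ln(7.52) = 5010 J.
Q = ΔU + W = 5010 J.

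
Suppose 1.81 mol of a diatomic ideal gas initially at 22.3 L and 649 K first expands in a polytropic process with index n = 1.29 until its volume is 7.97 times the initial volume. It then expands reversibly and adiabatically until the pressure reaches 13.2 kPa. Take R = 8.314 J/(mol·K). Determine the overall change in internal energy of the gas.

P₁ = nRT₁/V₁ = 1.81×8.314×649/22.3 = 438 kPa.
Step 1 — Polytropic n=1.29: T₂ = T₁(V₁/V₂)^(n−1) = 649×(0.125)^0.29 = 355 K; P₂ = P₁(V₁/V₂)^n = 30.1 kPa.
W = (P₁V₁−P₂V₂)/(n−1) = (438×22.3−30.1×178)/0.29 = 15200 J.
ΔU = nCvΔT = 1.81×20.8×(355−649) = -11000 J.
Q = ΔU + W = 4190 J.
State after step 1: P = 30.1 kPa, V = 178 L, T = 355 K.
Step 2 — Adiabatic: T₂/T₁ = (P₂/P₁)^((γ−1)/γ) ⇒ T₂ = 355×(0.439)^0.286 = 281 K; V₂ = 320 L.
ΔU = nCvΔT = 1.81×20.8×(281−355) = -2810 J.
Q = 0 for an adiabatic process, so W = −ΔU = 2810 J.
Net over both steps: W = 18000 J, Q = 4190 J, ΔU = -13800 J.

-13800 J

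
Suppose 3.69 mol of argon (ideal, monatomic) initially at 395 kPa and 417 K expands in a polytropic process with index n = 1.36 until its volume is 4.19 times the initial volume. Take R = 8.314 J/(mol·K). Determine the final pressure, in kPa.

V₁ = nRT₁/P₁ = 3.69×8.314×417/395 = 32.4 L.
Polytropic n=1.36: T₂ = T₁(V₁/V₂)^(n−1) = 417×(0.239)^0.36 = 249 K; P₂ = P₁(V₁/V₂)^n = 56.3 kPa.

56.3 kPa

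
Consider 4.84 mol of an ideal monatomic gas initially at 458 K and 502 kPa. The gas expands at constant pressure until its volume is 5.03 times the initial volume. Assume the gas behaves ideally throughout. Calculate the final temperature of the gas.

V₁ = nRT₁/P₁ = 4.84×8.314×458/502 = 36.7 L.
Isobaric: P stays 502 kPa; V/T = const ⇒ T₂ = 2300 K, V₂ = 185 L.

2300 K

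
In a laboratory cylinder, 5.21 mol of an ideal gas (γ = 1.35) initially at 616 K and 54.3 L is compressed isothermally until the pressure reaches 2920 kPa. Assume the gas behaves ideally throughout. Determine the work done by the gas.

-47600 J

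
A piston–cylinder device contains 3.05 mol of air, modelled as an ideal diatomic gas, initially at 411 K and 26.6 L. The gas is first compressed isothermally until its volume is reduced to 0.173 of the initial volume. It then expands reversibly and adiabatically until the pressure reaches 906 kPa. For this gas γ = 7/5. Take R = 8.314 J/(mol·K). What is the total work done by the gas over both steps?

P₁ = nRT₁/V₁ = 3.05×8.314×411/26.6 = 392 kPa.
Step 1 — Isothermal: T stays 411 K; PV = const ⇒ V₂ = 4.60 L, P₂ = 2260 kPa.
ΔU = 0 (ideal gas, T constant).
W = nRT ln(V₂/V₁) = 3.05×8.314×411×ln(0.173) = -18300 J.
Q = ΔU + W = -18300 J.
State after step 1: P = 2260 kPa, V = 4.60 L, T = 411 K.
Step 2 — Adiabatic: T₂/T₁ = (P₂/P₁)^((γ−1)/γ) ⇒ T₂ = 411×(0.400)^0.286 = 316 K; V₂ = 8.85 L.
ΔU = nCvΔT = 3.05×20.8×(316−411) = -6000 J.
Q = 0 for an adiabatic process, so W = −ΔU = 6000 J.
Net over both steps: W = -12300 J, Q = -18300 J, ΔU = -6000 J.

-12300 J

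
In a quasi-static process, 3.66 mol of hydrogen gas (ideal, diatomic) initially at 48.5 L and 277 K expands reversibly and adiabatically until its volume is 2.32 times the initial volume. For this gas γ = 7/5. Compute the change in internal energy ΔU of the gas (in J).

-6020 J

P₁ = nRT₁/V₁ = 3.66×8.314×277/48.5 = 174 kPa.
Adiabatic: TV^(γ−1) = const ⇒ T₂ = 277×(0.431)^0.400 = 198 K; PV^γ = const ⇒ P₂ = 53.5 kPa.
For an ideal gas ΔU = nCvΔT with Cv = (5/2)R = 20.8 J/(mol·K).
ΔU = 3.66×20.8×(198−277) = -6020 J.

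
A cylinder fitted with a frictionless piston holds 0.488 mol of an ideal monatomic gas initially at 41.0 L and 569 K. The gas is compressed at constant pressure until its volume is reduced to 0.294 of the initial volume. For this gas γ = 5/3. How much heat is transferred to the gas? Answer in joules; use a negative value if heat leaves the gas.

P₁ = nRT₁/V₁ = 0.488×8.314×569/41.0 = 56.3 kPa.
Isobaric: P stays 56.3 kPa; V/T = const ⇒ T₂ = 167 K, V₂ = 12.1 L.
W = PΔV = 56.3×(12.1−41.0) kPa·L = -1630 J.
ΔU = nCvΔT = 0.488×12.5×(167−569) = -2440 J.
Q = ΔU + W = nCpΔT = -4070 J.

-4070 J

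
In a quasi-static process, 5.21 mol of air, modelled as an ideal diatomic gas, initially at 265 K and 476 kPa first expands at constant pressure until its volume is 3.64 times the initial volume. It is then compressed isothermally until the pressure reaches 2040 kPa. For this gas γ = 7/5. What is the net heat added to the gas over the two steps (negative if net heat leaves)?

45300 J

V₁ = nRT₁/P₁ = 5.21×8.314×265/476 = 24.1 L.
Step 1 — Isobaric: P stays 476 kPa; V/T = const ⇒ T₂ = 965 K, V₂ = 87.8 L.
W = PΔV = 476×(87.8−24.1) kPa·L = 30300 J.
ΔU = nCvΔT = 5.21×20.8×(965−265) = 75800 J.
Q = ΔU + W = nCpΔT = 106000 J.
State after step 1: P = 476 kPa, V = 87.8 L, T = 965 K.
Step 2 — Isothermal: T stays 965 K; PV = const ⇒ V₂ = 20.5 L, P₂ = 2040 kPa.
ΔU = 0 (ideal gas, T constant).
W = nRT ln(V₂/V₁) = 5.21×8.314×965×ln(0.233) = -60800 J.
Q = ΔU + W = -60800 J.
Net over both steps: W = -30500 J, Q = 45300 J, ΔU = 75800 J.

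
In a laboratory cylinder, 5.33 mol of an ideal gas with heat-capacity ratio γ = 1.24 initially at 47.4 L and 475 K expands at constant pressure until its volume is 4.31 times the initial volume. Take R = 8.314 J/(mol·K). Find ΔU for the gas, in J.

P₁ = nRT₁/V₁ = 5.33×8.314×475/47.4 = 444 kPa.
Isobaric: P stays 444 kPa; V/T = const ⇒ T₂ = 2050 K, V₂ = 204 L.
For an ideal gas ΔU = nCvΔT with Cv = R/(γ−1) = 34.6 J/(mol·K).
ΔU = 5.33×34.6×(2050−475) = 290000 J.

290000 J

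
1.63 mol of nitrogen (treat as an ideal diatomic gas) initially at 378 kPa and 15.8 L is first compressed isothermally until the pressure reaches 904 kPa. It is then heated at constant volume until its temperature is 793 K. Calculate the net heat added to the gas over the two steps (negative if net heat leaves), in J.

6730 J

T₁ = P₁V₁/(nR) = 378×15.8/(1.63×8.314) = 441 K.
Step 1 — Isothermal: T stays 441 K; PV = const ⇒ V₂ = 6.61 L, P₂ = 904 kPa.
ΔU = 0 (ideal gas, T constant).
W = nRT ln(V₂/V₁) = 1.63×8.314×441×ln(0.418) = -5210 J.
Q = ΔU + W = -5210 J.
State after step 1: P = 904 kPa, V = 6.61 L, T = 441 K.
Step 2 — Isochoric: V stays 6.61 L; P/T = const ⇒ T₂ = 793 K, P₂ = 1630 kPa.
W = 0 (no volume change).
ΔU = nCvΔT = 1.63×20.8×(793−441) = 11900 J.
Q = ΔU = 11900 J.
Net over both steps: W = -5210 J, Q = 6730 J, ΔU = 11900 J.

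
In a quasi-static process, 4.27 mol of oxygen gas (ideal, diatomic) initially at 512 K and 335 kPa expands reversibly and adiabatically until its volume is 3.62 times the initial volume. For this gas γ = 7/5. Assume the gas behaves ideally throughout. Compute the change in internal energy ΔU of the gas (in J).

-18300 J

V₁ = nRT₁/P₁ = 4.27×8.314×512/335 = 54.3 L.
Adiabatic: TV^(γ−1) = const ⇒ T₂ = 512×(0.276)^0.400 = 306 K; PV^γ = const ⇒ P₂ = 55.3 kPa.
For an ideal gas ΔU = nCvΔT with Cv = (5/2)R = 20.8 J/(mol·K).
ΔU = 4.27×20.8×(306−512) = -18300 J.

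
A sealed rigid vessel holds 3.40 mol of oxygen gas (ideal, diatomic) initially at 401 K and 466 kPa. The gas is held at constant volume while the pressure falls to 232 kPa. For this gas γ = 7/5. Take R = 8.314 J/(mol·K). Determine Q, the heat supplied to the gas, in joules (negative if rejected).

V₁ = nRT₁/P₁ = 3.40×8.314×401/466 = 24.3 L.
Isochoric: V stays 24.3 L; P/T = const ⇒ T₂ = 200 K, P₂ = 232 kPa.
W = 0 (no volume change).
ΔU = nCvΔT = 3.40×20.8×(200−401) = -14200 J.
Q = ΔU = -14200 J.

-14200 J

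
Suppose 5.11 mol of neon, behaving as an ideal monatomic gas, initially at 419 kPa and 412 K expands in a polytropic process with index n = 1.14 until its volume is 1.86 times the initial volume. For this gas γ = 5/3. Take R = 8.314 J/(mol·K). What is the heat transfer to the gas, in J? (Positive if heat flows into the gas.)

8220 J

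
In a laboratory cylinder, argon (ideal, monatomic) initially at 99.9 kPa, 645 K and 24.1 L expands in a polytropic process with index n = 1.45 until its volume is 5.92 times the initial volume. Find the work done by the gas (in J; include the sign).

2950 J

n = P₁V₁/(RT₁) = 99.9×24.1/(8.314×645) = 0.449 mol.
Polytropic n=1.45: T₂ = T₁(V₁/V₂)^(n−1) = 645×(0.169)^0.45 = 290 K; P₂ = P₁(V₁/V₂)^n = 7.58 kPa.
W = (P₁V₁−P₂V₂)/(n−1) = (99.9×24.1−7.58×143)/0.45 = 2950 J.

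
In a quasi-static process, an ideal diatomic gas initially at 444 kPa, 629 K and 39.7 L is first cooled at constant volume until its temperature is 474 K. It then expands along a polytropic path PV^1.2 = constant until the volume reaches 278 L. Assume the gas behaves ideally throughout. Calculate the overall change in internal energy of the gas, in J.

n = P₁V₁/(RT₁) = 444×39.7/(8.314×629) = 3.37 mol.
Step 1 — Isochoric: V stays 39.7 L; P/T = const ⇒ T₂ = 474 K, P₂ = 335 kPa.
W = 0 (no volume change).
ΔU = nCvΔT = 3.37×20.8×(474−629) = -10900 J.
Q = ΔU = -10900 J.
State after step 1: P = 335 kPa, V = 39.7 L, T = 474 K.
Step 2 — Polytropic n=1.2: T₂ = T₁(V₁/V₂)^(n−1) = 474×(0.143)^0.20 = 321 K; P₂ = P₁(V₁/V₂)^n = 32.4 kPa.
W = (P₁V₁−P₂V₂)/(n−1) = (335×39.7−32.4×278)/0.20 = 21400 J.
ΔU = nCvΔT = 3.37×20.8×(321−474) = -10700 J.
Q = ΔU + W = 10700 J.
Net over both steps: W = 21400 J, Q = -152 J, ΔU = -21600 J.

-21600 J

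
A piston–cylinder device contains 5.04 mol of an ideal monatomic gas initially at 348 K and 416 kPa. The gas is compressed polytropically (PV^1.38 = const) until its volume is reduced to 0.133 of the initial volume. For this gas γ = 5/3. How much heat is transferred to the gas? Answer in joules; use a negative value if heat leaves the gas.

-19000 J

V₁ = nRT₁/P₁ = 5.04×8.314×348/416 = 35.1 L.
Polytropic n=1.38: T₂ = T₁(V₁/V₂)^(n−1) = 348×(7.52)^0.38 = 749 K; P₂ = P₁(V₁/V₂)^n = 6730 kPa.
W = (P₁V₁−P₂V₂)/(n−1) = (416×35.1−6730×4.66)/0.38 = -44200 J.
ΔU = nCvΔT = 5.04×12.5×(749−348) = 25200 J.
Q = ΔU + W = -19000 J.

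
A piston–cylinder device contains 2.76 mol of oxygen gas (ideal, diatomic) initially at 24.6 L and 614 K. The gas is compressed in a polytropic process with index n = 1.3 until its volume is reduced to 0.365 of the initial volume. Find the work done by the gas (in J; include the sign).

-16600 J

P₁ = nRT₁/V₁ = 2.76×8.314×614/24.6 = 573 kPa.
Polytropic n=1.3: T₂ = T₁(V₁/V₂)^(n−1) = 614×(2.74)^0.30 = 831 K; P₂ = P₁(V₁/V₂)^n = 2120 kPa.
W = (P₁V₁−P₂V₂)/(n−1) = (573×24.6−2120×8.98)/0.30 = -16600 J.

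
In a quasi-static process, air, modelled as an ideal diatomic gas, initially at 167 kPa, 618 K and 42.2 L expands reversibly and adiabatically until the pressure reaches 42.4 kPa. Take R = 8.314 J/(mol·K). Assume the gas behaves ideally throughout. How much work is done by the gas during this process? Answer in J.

5710 J

n = P₁V₁/(RT₁) = 167×42.2/(8.314×618) = 1.37 mol.
Adiabatic: T₂/T₁ = (P₂/P₁)^((γ−1)/γ) ⇒ T₂ = 618×(0.254)^0.286 = 418 K; V₂ = 112 L.
ΔU = nCvΔT = 1.37×20.8×(418−618) = -5710 J.
Q = 0 for an adiabatic process, so W = −ΔU = 5710 J.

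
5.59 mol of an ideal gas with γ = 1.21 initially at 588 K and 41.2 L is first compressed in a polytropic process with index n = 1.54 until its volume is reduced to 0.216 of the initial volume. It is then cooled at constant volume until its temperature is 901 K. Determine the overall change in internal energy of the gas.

69300 J

P₁ = nRT₁/V₁ = 5.59×8.314×588/41.2 = 663 kPa.
Step 1 — Polytropic n=1.54: T₂ = T₁(V₁/V₂)^(n−1) = 588×(4.63)^0.54 = 1350 K; P₂ = P₁(V₁/V₂)^n = 7020 kPa.
W = (P₁V₁−P₂V₂)/(n−1) = (663×41.2−7020×8.90)/0.54 = -65200 J.
ΔU = nCvΔT = 5.59×39.6×(1350−588) = 168000 J.
Q = ΔU + W = 102000 J.
State after step 1: P = 7020 kPa, V = 8.90 L, T = 1350 K.
Step 2 — Isochoric: V stays 8.90 L; P/T = const ⇒ T₂ = 901 K, P₂ = 4710 kPa.
W = 0 (no volume change).
ΔU = nCvΔT = 5.59×39.6×(901−1350) = -98300 J.
Q = ΔU = -98300 J.
Net over both steps: W = -65200 J, Q = 4110 J, ΔU = 69300 J.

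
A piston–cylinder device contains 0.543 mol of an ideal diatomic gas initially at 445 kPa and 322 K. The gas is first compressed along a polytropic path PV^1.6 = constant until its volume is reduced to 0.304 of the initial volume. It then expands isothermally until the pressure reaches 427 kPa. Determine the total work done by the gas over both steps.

V₁ = nRT₁/P₁ = 0.543×8.314×322/445 = 3.27 L.
Step 1 — Polytropic n=1.6: T₂ = T₁(V₁/V₂)^(n−1) = 322×(3.29)^0.60 = 658 K; P₂ = P₁(V₁/V₂)^n = 2990 kPa.
W = (P₁V₁−P₂V₂)/(n−1) = (445×3.27−2990×0.993)/0.60 = -2530 J.
ΔU = nCvΔT = 0.543×20.8×(658−322) = 3790 J.
Q = ΔU + W = 1260 J.
State after step 1: P = 2990 kPa, V = 0.993 L, T = 658 K.
Step 2 — Isothermal: T stays 658 K; PV = const ⇒ V₂ = 6.96 L, P₂ = 427 kPa.
ΔU = 0 (ideal gas, T constant).
W = nRT ln(V₂/V₁) = 0.543×8.314×658×ln(7.00) = 5780 J.
Q = ΔU + W = 5780 J.
Net over both steps: W = 3250 J, Q = 7040 J, ΔU = 3790 J.

3250 J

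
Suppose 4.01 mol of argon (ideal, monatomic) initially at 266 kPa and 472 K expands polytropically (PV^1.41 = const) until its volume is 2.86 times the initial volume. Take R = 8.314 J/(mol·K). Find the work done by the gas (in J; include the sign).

V₁ = nRT₁/P₁ = 4.01×8.314×472/266 = 59.2 L.
Polytropic n=1.41: T₂ = T₁(V₁/V₂)^(n−1) = 472×(0.350)^0.41 = 307 K; P₂ = P₁(V₁/V₂)^n = 60.5 kPa.
W = (P₁V₁−P₂V₂)/(n−1) = (266×59.2−60.5×169)/0.41 = 13400 J.

13400 J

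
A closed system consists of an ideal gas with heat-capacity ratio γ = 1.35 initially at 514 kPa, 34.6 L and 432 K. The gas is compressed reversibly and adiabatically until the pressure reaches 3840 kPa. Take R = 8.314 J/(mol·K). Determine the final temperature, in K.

728 K

Adiabatic: T₂/T₁ = (P₂/P₁)^((γ−1)/γ) ⇒ T₂ = 432×(7.47)^0.259 = 728 K; V₂ = 7.80 L.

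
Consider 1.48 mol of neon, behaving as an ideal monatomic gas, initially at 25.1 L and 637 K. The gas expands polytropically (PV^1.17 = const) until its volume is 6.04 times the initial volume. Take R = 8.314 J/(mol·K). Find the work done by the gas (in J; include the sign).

12100 J

P₁ = nRT₁/V₁ = 1.48×8.314×637/25.1 = 312 kPa.
Polytropic n=1.17: T₂ = T₁(V₁/V₂)^(n−1) = 637×(0.166)^0.17 = 469 K; P₂ = P₁(V₁/V₂)^n = 38.1 kPa.
W = (P₁V₁−P₂V₂)/(n−1) = (312×25.1−38.1×152)/0.17 = 12100 J.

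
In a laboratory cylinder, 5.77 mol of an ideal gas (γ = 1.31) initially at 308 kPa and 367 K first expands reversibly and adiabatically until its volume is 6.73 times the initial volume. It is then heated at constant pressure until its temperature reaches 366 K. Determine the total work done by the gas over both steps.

33200 J

V₁ = nRT₁/P₁ = 5.77×8.314×367/308 = 57.2 L.
Step 1 — Adiabatic: TV^(γ−1) = const ⇒ T₂ = 367×(0.149)^0.310 = 203 K; PV^γ = const ⇒ P₂ = 25.3 kPa.
ΔU = nCvΔT = 5.77×26.8×(203−367) = -25300 J.
Q = 0 for an adiabatic process, so W = −ΔU = 25300 J.
State after step 1: P = 25.3 kPa, V = 385 L, T = 203 K.
Step 2 — Isobaric: P stays 25.3 kPa; V/T = const ⇒ T₂ = 366 K, V₂ = 693 L.
W = PΔV = 25.3×(693−385) kPa·L = 7810 J.
ΔU = nCvΔT = 5.77×26.8×(366−203) = 25200 J.
Q = ΔU + W = nCpΔT = 33000 J.
Net over both steps: W = 33200 J, Q = 33000 J, ΔU = -155 J.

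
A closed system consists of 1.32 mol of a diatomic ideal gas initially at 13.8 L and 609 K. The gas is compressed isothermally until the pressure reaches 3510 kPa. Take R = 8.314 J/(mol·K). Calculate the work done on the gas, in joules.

P₁ = nRT₁/V₁ = 1.32×8.314×609/13.8 = 484 kPa.
Isothermal: T stays 609 K; PV = const ⇒ V₂ = 1.90 L, P₂ = 3510 kPa.
W = nRT ln(V₂/V₁) = 1.32×8.314×609×ln(0.138) = -13200 J.
Work done on the gas = −W_by = 13200 J.

13200 J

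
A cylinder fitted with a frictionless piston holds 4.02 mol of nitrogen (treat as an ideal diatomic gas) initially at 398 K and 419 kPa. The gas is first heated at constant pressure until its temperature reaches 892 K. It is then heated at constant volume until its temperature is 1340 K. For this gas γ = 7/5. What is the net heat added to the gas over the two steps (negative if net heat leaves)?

95200 J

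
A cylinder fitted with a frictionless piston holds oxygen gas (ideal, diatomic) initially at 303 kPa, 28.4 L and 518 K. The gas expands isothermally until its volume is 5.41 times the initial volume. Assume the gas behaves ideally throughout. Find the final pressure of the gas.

Isothermal: T stays 518 K; PV = const ⇒ V₂ = 154 L, P₂ = 56.0 kPa.

56.0 kPa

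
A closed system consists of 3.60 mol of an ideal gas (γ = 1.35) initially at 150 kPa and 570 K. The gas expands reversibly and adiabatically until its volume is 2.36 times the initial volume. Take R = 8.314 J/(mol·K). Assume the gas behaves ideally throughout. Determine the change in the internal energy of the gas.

-12700 J

V₁ = nRT₁/P₁ = 3.60×8.314×570/150 = 114 L.
Adiabatic: TV^(γ−1) = const ⇒ T₂ = 570×(0.424)^0.350 = 422 K; PV^γ = const ⇒ P₂ = 47.1 kPa.
For an ideal gas ΔU = nCvΔT with Cv = R/(γ−1) = 23.8 J/(mol·K).
ΔU = 3.60×23.8×(422−570) = -12700 J.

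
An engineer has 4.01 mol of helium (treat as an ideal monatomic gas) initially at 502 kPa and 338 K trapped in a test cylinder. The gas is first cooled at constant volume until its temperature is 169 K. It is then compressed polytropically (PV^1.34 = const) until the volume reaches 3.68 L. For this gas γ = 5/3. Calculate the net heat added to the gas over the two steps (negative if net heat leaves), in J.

V₁ = nRT₁/P₁ = 4.01×8.314×338/502 = 22.4 L.
Step 1 — Isochoric: V stays 22.4 L; P/T = const ⇒ T₂ = 169 K, P₂ = 251 kPa.
W = 0 (no volume change).
ΔU = nCvΔT = 4.01×12.5×(169−338) = -8450 J.
Q = ΔU = -8450 J.
State after step 1: P = 251 kPa, V = 22.4 L, T = 169 K.
Step 2 — Polytropic n=1.34: T₂ = T₁(V₁/V₂)^(n−1) = 169×(6.10)^0.34 = 313 K; P₂ = P₁(V₁/V₂)^n = 2830 kPa.
W = (P₁V₁−P₂V₂)/(n−1) = (251×22.4−2830×3.68)/0.34 = -14100 J.
ΔU = nCvΔT = 4.01×12.5×(313−169) = 7180 J.
Q = ΔU + W = -6900 J.
Net over both steps: W = -14100 J, Q = -15300 J, ΔU = -1270 J.

-15300 J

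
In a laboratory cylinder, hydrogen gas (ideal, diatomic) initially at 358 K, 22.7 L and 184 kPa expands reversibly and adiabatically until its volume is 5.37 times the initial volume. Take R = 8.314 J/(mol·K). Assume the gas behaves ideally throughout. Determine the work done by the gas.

5110 J

n = P₁V₁/(RT₁) = 184×22.7/(8.314×358) = 1.40 mol.
Adiabatic: TV^(γ−1) = const ⇒ T₂ = 358×(0.186)^0.400 = 183 K; PV^γ = const ⇒ P₂ = 17.5 kPa.
ΔU = nCvΔT = 1.40×20.8×(183−358) = -5110 J.
Q = 0 for an adiabatic process, so W = −ΔU = 5110 J.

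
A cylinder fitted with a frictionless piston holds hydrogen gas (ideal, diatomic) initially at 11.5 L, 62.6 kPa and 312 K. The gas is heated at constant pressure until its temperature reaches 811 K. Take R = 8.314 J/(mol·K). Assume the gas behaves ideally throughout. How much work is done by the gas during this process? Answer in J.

1150 J

n = P₁V₁/(RT₁) = 62.6×11.5/(8.314×312) = 0.278 mol.
Isobaric: P stays 62.6 kPa; V/T = const ⇒ T₂ = 811 K, V₂ = 29.9 L.
W = PΔV = 62.6×(29.9−11.5) kPa·L = 1150 J.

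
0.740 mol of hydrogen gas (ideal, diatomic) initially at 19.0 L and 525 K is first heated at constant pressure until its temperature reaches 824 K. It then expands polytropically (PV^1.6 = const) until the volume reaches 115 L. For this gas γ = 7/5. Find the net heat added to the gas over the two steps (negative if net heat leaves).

P₁ = nRT₁/V₁ = 0.740×8.314×525/19.0 = 170 kPa.
Step 1 — Isobaric: P stays 170 kPa; V/T = const ⇒ T₂ = 824 K, V₂ = 29.8 L.
W = PΔV = 170×(29.8−19.0) kPa·L = 1840 J.
ΔU = nCvΔT = 0.740×20.8×(824−525) = 4600 J.
Q = ΔU + W = nCpΔT = 6440 J.
State after step 1: P = 170 kPa, V = 29.8 L, T = 824 K.
Step 2 — Polytropic n=1.6: T₂ = T₁(V₁/V₂)^(n−1) = 824×(0.259)^0.60 = 367 K; P₂ = P₁(V₁/V₂)^n = 19.6 kPa.
W = (P₁V₁−P₂V₂)/(n−1) = (170×29.8−19.6×115)/0.60 = 4690 J.
ΔU = nCvΔT = 0.740×20.8×(367−824) = -7030 J.
Q = ΔU + W = -2340 J.
Net over both steps: W = 6530 J, Q = 4090 J, ΔU = -2440 J.

4090 J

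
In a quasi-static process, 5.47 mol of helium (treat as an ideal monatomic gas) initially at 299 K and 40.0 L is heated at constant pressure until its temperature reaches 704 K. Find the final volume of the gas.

94.2 L

P₁ = nRT₁/V₁ = 5.47×8.314×299/40.0 = 340 kPa.
Isobaric: P stays 340 kPa; V/T = const ⇒ T₂ = 704 K, V₂ = 94.2 L.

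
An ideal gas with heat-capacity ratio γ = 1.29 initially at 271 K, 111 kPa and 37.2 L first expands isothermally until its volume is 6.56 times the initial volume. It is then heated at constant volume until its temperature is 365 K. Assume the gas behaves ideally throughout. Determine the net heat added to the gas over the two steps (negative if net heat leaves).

n = P₁V₁/(RT₁) = 111×37.2/(8.314×271) = 1.83 mol.
Step 1 — Isothermal: T stays 271 K; PV = const ⇒ V₂ = 244 L, P₂ = 16.9 kPa.
ΔU = 0 (ideal gas, T constant).
W = nRT ln(V₂/V₁) = 1.83×8.314×271×ln(6.56) = 7770 J.
Q = ΔU + W = 7770 J.
State after step 1: P = 16.9 kPa, V = 244 L, T = 271 K.
Step 2 — Isochoric: V stays 244 L; P/T = const ⇒ T₂ = 365 K, P₂ = 22.8 kPa.
W = 0 (no volume change).
ΔU = nCvΔT = 1.83×28.7×(365−271) = 4940 J.
Q = ΔU = 4940 J.
Net over both steps: W = 7770 J, Q = 12700 J, ΔU = 4940 J.

12700 J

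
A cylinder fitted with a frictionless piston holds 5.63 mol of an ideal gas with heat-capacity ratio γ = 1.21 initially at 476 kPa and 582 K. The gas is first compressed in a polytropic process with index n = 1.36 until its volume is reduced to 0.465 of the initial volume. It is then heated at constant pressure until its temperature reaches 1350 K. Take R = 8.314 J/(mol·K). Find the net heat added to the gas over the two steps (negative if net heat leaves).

174000 J

V₁ = nRT₁/P₁ = 5.63×8.314×582/476 = 57.2 L.
Step 1 — Polytropic n=1.36: T₂ = T₁(V₁/V₂)^(n−1) = 582×(2.15)^0.36 = 767 K; P₂ = P₁(V₁/V₂)^n = 1350 kPa.
W = (P₁V₁−P₂V₂)/(n−1) = (476×57.2−1350×26.6)/0.36 = -24000 J.
ΔU = nCvΔT = 5.63×39.6×(767−582) = 41200 J.
Q = ΔU + W = 17200 J.
State after step 1: P = 1350 kPa, V = 26.6 L, T = 767 K.
Step 2 — Isobaric: P stays 1350 kPa; V/T = const ⇒ T₂ = 1350 K, V₂ = 46.9 L.
W = PΔV = 1350×(46.9−26.6) kPa·L = 27300 J.
ΔU = nCvΔT = 5.63×39.6×(1350−767) = 130000 J.
Q = ΔU + W = nCpΔT = 157000 J.
Net over both steps: W = 3280 J, Q = 174000 J, ΔU = 171000 J.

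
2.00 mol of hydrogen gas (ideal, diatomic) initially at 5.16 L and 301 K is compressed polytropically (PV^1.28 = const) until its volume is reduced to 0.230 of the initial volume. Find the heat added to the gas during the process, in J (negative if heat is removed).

P₁ = nRT₁/V₁ = 2.00×8.314×301/5.16 = 970 kPa.
Polytropic n=1.28: T₂ = T₁(V₁/V₂)^(n−1) = 301×(4.35)^0.28 = 454 K; P₂ = P₁(V₁/V₂)^n = 6360 kPa.
W = (P₁V₁−P₂V₂)/(n−1) = (970×5.16−6360×1.19)/0.28 = -9100 J.
ΔU = nCvΔT = 2.00×20.8×(454−301) = 6370 J.
Q = ΔU + W = -2730 J.

-2730 J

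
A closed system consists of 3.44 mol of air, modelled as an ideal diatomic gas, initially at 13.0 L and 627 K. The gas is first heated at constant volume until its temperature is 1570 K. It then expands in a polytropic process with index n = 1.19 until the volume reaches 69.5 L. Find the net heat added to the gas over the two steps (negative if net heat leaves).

P₁ = nRT₁/V₁ = 3.44×8.314×627/13.0 = 1380 kPa.
Step 1 — Isochoric: V stays 13.0 L; P/T = const ⇒ T₂ = 1570 K, P₂ = 3450 kPa.
W = 0 (no volume change).
ΔU = nCvΔT = 3.44×20.8×(1570−627) = 67400 J.
Q = ΔU = 67400 J.
State after step 1: P = 3450 kPa, V = 13.0 L, T = 1570 K.
Step 2 — Polytropic n=1.19: T₂ = T₁(V₁/V₂)^(n−1) = 1570×(0.187)^0.19 = 1140 K; P₂ = P₁(V₁/V₂)^n = 470 kPa.
W = (P₁V₁−P₂V₂)/(n−1) = (3450×13.0−470×69.5)/0.19 = 64500 J.
ΔU = nCvΔT = 3.44×20.8×(1140−1570) = -30600 J.
Q = ΔU + W = 33800 J.
Net over both steps: W = 64500 J, Q = 101000 J, ΔU = 36800 J.

101000 J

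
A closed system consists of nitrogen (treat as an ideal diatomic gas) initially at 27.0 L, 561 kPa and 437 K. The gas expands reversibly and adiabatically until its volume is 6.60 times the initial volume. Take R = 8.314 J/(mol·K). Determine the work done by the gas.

20100 J

n = P₁V₁/(RT₁) = 561×27.0/(8.314×437) = 4.17 mol.
Adiabatic: TV^(γ−1) = const ⇒ T₂ = 437×(0.152)^0.400 = 205 K; PV^γ = const ⇒ P₂ = 40.0 kPa.
ΔU = nCvΔT = 4.17×20.8×(205−437) = -20100 J.
Q = 0 for an adiabatic process, so W = −ΔU = 20100 J.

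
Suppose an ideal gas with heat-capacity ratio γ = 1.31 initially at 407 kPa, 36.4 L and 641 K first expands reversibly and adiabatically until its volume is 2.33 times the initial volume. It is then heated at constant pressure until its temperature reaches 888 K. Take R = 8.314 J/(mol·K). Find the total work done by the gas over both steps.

20100 J

n = P₁V₁/(RT₁) = 407×36.4/(8.314×641) = 2.78 mol.
Step 1 — Adiabatic: TV^(γ−1) = const ⇒ T₂ = 641×(0.429)^0.310 = 493 K; PV^γ = const ⇒ P₂ = 134 kPa.
ΔU = nCvΔT = 2.78×26.8×(493−641) = -11000 J.
Q = 0 for an adiabatic process, so W = −ΔU = 11000 J.
State after step 1: P = 134 kPa, V = 84.8 L, T = 493 K.
Step 2 — Isobaric: P stays 134 kPa; V/T = const ⇒ T₂ = 888 K, V₂ = 153 L.
W = PΔV = 134×(153−84.8) kPa·L = 9130 J.
ΔU = nCvΔT = 2.78×26.8×(888−493) = 29400 J.
Q = ΔU + W = nCpΔT = 38600 J.
Net over both steps: W = 20100 J, Q = 38600 J, ΔU = 18400 J.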